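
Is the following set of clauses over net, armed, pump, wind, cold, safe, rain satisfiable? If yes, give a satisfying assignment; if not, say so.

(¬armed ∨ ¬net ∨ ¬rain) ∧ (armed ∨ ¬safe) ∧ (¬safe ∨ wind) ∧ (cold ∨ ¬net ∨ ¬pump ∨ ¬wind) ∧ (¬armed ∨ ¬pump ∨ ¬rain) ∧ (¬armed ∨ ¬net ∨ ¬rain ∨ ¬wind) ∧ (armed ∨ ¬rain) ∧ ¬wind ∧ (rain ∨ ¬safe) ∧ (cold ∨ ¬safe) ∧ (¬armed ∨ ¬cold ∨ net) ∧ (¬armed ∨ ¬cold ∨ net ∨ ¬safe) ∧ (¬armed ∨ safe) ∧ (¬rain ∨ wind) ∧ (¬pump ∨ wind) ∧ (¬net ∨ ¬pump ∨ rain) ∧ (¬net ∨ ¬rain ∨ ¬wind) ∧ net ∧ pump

Case pump = True:
  (¬wind) forces wind = False.
  Clause (¬pump ∨ wind) is falsified — contradiction.
Case pump = False:
  Clause (pump) is falsified — contradiction.
Both cases fail, so the formula is unsatisfiable.

The formula is unsatisfiable.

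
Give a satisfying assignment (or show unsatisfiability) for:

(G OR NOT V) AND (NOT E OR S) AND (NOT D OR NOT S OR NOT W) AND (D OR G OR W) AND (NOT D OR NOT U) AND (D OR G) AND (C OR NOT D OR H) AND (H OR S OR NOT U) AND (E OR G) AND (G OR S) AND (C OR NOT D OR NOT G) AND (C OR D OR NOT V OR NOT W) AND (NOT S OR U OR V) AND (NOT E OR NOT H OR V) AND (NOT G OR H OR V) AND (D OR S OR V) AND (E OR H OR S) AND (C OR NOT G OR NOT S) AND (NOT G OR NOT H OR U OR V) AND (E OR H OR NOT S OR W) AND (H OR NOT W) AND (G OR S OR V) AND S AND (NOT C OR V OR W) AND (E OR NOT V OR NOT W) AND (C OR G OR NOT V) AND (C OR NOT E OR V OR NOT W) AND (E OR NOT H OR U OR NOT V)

Unit clause (S) forces S = True.
Set U = False.
  then (NOT S OR U OR V) forces V = True.
  then (G OR NOT V) forces G = True.
  then (C OR NOT G OR NOT S) forces C = True.
Set H = True.
  then (E OR NOT H OR U OR NOT V) forces E = True.
Set W = False.
Set D = True.
All clauses satisfied.

U: False; C: True; H: True; E: True; W: False; S: True; V: True; D: True; G: True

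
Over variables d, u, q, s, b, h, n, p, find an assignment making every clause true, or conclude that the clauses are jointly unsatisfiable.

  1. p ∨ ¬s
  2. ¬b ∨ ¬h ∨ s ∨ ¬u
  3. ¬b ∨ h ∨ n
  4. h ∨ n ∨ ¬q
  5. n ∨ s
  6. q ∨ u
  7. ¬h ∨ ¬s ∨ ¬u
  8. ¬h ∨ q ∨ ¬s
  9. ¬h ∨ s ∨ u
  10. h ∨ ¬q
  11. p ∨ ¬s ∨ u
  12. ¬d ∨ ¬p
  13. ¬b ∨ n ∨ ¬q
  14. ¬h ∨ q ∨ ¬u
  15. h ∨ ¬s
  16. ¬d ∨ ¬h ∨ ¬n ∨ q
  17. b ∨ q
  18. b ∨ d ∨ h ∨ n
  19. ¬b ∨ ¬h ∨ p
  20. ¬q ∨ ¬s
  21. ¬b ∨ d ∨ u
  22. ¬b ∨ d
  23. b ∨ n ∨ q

Set d = True.
  then (¬d ∨ ¬p) forces p = False.
  then (p ∨ ¬s) forces s = False.
  then (n ∨ s) forces n = True.
Try u = False:
  (q ∨ u) forces q = True.
  (¬h ∨ s ∨ u) forces h = False.
  clause (h ∨ ¬q) is falsified — backtrack.
So u = True.
Set q = True.
  then (h ∨ ¬q) forces h = True.
  then (¬b ∨ ¬h ∨ p) forces b = False.
All clauses satisfied.

d = True, u = True, q = True, s = False, b = False, h = True, n = True, p = False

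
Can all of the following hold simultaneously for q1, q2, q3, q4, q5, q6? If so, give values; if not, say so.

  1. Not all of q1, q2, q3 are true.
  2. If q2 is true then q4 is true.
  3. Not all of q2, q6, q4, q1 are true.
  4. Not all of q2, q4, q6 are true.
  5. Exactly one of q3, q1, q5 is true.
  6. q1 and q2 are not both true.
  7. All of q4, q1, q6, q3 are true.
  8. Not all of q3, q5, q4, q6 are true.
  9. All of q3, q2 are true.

Unsatisfiable — no assignment works.

Case q1 = True:
  (5) with q1=T forces q3 = False.
  Constraint (7) is violated (q3=F) — contradiction.
Case q1 = False:
  Constraint (7) is violated (q1=F) — contradiction.
Both cases fail — unsatisfiable.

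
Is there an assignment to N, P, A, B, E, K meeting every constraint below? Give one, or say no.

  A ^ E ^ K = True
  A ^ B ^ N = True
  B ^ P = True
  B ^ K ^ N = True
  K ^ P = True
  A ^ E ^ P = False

N: True, P: True, A: False, B: False, E: True, K: False

A ^ E ^ K = F ^ T ^ F = True ✓
A ^ B ^ N = F ^ F ^ T = True ✓
B ^ P = F ^ T = True ✓
B ^ K ^ N = F ^ F ^ T = True ✓
K ^ P = F ^ T = True ✓
A ^ E ^ P = F ^ T ^ T = False ✓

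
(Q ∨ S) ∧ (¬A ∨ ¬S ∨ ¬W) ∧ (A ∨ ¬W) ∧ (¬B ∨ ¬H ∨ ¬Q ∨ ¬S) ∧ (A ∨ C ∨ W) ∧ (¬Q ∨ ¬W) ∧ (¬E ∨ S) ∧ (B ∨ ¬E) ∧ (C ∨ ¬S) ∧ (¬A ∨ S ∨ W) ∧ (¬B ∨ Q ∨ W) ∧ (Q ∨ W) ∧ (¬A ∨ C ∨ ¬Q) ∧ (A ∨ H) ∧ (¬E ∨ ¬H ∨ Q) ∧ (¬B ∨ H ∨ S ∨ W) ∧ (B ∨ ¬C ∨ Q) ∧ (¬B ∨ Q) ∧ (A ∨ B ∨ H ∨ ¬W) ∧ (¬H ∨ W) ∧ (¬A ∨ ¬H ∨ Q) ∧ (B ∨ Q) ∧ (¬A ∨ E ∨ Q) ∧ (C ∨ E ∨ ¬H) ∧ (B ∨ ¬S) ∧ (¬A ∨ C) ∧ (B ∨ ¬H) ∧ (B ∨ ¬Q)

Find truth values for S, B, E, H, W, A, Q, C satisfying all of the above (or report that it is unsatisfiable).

S = True, B = True, E = False, H = False, W = False, A = True, Q = True, C = True

Set S = True.
  then (C ∨ ¬S) forces C = True.
  then (B ∨ ¬S) forces B = True.
  then (¬B ∨ Q) forces Q = True.
  then (¬B ∨ ¬H ∨ ¬Q ∨ ¬S) forces H = False.
  then (¬Q ∨ ¬W) forces W = False.
  then (A ∨ H) forces A = True.
Set E = False.
All clauses satisfied.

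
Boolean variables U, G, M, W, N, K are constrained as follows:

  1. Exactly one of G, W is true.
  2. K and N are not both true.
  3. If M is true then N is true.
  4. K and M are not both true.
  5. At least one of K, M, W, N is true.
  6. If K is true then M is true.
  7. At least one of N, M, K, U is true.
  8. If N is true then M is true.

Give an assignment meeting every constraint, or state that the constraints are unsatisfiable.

U = False, G = False, M = True, W = True, N = True, K = False

  (1) {G, W}: 1 true — exactly one ✓
  (2) K=F, N=T — not both ✓
  (3) M=T ⇒ N: T ✓
  (4) K=F, M=T — not both ✓
  (5) {K, M, W, N}: 3 true — at least one ✓
  (6) K=F ⇒ M: vacuous ✓
  (7) {N, M, K, U}: 2 true — at least one ✓
  (8) N=T ⇒ M: T ✓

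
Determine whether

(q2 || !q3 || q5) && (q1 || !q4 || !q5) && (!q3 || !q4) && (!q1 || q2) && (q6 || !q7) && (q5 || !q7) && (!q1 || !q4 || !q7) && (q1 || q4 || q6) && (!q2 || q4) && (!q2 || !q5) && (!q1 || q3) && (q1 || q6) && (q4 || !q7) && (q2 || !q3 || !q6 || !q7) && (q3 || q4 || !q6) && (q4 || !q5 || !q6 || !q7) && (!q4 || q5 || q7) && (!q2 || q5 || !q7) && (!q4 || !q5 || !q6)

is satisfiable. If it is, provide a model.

q1 = False, q2 = False, q3 = True, q4 = False, q5 = True, q6 = True, q7 = False

Try q1 = True:
  (!q1 || q2) forces q2 = True.
  (!q2 || q4) forces q4 = True.
  (!q3 || !q4) forces q3 = False.
  clause (!q1 || q3) is falsified — backtrack.
So q1 = False.
  then (q1 || q6) forces q6 = True.
Try q2 = True:
  (!q2 || q4) forces q4 = True.
  (q1 || !q4 || !q5) forces q5 = False.
  (!q3 || !q4) forces q3 = False.
  (q5 || !q7) forces q7 = False.
  clause (!q4 || q5 || q7) is falsified — backtrack.
So q2 = False.
Set q3 = True.
  then (q2 || !q3 || q5) forces q5 = True.
  then (q1 || !q4 || !q5) forces q4 = False.
  then (q4 || !q7) forces q7 = False.
All clauses satisfied.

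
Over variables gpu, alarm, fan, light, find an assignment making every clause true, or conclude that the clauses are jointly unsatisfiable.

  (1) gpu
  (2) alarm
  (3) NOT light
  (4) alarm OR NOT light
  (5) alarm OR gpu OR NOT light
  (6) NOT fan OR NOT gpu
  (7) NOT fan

gpu: True, alarm: True, fan: False, light: False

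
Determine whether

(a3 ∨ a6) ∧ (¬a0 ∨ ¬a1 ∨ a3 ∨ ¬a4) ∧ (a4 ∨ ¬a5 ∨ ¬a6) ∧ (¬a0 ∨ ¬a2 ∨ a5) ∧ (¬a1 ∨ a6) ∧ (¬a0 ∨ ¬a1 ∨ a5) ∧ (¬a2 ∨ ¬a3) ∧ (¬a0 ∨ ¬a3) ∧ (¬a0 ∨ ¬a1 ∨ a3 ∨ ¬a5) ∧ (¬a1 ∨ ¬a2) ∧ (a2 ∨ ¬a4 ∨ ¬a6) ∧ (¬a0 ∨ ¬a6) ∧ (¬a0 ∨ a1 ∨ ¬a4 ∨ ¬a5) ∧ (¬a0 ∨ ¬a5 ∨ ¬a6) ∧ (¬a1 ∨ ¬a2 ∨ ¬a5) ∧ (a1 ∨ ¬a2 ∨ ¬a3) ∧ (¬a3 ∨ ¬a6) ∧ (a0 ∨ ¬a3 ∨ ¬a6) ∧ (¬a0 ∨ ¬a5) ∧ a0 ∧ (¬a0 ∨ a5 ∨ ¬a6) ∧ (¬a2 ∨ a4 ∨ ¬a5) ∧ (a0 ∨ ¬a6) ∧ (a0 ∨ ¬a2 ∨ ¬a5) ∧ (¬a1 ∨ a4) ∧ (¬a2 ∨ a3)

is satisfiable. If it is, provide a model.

Unsatisfiable — no assignment works.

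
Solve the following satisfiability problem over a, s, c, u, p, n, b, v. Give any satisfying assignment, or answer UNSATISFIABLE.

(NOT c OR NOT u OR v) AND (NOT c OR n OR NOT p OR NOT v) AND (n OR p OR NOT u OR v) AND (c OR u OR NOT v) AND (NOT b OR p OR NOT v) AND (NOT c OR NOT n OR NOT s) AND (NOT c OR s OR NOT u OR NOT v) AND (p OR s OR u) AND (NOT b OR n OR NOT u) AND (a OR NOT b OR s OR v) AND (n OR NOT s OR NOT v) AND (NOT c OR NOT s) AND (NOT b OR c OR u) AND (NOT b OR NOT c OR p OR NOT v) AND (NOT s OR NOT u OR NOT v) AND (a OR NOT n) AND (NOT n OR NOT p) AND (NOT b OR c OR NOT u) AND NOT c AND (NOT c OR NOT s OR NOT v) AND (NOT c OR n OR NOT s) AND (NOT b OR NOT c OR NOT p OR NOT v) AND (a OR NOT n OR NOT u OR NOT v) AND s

Unit clause (NOT c) forces c = False.
Unit clause (s) forces s = True.
Set a = False.
  then (a OR NOT n) forces n = False.
  then (n OR NOT s OR NOT v) forces v = False.
Set u = False.
  then (NOT b OR c OR u) forces b = False.
Set p = True.
All clauses satisfied.

a=F, s=T, c=F, u=F, p=T, n=F, b=F, v=F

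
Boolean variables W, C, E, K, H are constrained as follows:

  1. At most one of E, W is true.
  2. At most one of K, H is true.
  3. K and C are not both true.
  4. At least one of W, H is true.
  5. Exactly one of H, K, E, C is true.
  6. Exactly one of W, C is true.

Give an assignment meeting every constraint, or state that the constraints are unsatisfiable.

W: True, C: False, E: False, K: False, H: True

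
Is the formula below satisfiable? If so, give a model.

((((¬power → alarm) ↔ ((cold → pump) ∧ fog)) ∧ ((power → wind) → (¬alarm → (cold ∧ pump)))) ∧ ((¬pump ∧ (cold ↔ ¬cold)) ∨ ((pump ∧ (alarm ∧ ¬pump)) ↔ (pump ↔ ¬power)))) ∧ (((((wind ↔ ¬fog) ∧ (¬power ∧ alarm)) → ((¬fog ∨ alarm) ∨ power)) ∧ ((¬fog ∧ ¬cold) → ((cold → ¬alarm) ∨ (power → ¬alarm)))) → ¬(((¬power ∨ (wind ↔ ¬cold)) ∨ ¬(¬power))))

The formula is unsatisfiable.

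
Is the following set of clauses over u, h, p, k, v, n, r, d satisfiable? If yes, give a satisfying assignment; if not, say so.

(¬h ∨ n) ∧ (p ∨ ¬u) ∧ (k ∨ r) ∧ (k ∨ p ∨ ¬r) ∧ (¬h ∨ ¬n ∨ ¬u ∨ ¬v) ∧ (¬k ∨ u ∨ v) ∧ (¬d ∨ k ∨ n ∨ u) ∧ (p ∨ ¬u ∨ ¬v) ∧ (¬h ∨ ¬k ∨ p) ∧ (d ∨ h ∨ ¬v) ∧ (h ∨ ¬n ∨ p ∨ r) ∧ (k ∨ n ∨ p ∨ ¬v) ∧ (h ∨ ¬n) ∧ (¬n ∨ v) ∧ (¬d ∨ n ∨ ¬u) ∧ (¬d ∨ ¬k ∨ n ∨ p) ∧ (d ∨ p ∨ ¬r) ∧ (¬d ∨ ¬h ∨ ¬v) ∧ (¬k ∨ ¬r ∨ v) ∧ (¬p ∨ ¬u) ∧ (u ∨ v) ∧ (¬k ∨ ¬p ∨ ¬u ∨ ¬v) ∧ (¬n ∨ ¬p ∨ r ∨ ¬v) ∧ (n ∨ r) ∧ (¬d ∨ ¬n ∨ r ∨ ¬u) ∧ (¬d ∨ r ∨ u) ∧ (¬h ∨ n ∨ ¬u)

u = False, h = True, p = True, k = False, v = True, n = True, r = True, d = False

Try u = True:
  (p ∨ ¬u) forces p = True.
  clause (¬p ∨ ¬u) is falsified — backtrack.
So u = False.
  then (u ∨ v) forces v = True.
Set h = True.
  then (¬h ∨ n) forces n = True.
  then (¬d ∨ ¬h ∨ ¬v) forces d = False.
Set p = True.
  then (¬n ∨ ¬p ∨ r ∨ ¬v) forces r = True.
Set k = False.
All clauses satisfied.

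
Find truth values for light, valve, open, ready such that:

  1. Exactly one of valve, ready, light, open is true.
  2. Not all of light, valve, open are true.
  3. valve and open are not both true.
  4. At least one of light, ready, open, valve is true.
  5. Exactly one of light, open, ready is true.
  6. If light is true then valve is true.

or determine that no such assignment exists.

light = False; valve = False; open = False; ready = True

  (1) {valve, ready, light, open}: 1 true — exactly one ✓
  (2) {light, valve, open}: 0/3 true — not all ✓
  (3) valve=F, open=F — not both ✓
  (4) {light, ready, open, valve}: 1 true — at least one ✓
  (5) {light, open, ready}: 1 true — exactly one ✓
  (6) light=F ⇒ valve: vacuous ✓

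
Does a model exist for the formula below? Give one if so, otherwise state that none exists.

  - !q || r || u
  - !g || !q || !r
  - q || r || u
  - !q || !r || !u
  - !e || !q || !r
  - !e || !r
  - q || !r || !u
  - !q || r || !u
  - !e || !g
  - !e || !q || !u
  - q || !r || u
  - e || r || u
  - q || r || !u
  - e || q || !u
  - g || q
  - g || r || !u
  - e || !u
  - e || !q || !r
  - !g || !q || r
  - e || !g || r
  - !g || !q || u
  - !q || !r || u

Unsatisfiable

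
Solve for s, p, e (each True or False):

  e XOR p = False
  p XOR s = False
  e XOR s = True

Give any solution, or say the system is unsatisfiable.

UNSATISFIABLE

Adding constraints 1, 2, 3 mod 2: every variable appears an even number of times on the left, so the left side is 0.
But the right sides sum to 1 (mod 2). 0 ≠ 1 — the system is inconsistent.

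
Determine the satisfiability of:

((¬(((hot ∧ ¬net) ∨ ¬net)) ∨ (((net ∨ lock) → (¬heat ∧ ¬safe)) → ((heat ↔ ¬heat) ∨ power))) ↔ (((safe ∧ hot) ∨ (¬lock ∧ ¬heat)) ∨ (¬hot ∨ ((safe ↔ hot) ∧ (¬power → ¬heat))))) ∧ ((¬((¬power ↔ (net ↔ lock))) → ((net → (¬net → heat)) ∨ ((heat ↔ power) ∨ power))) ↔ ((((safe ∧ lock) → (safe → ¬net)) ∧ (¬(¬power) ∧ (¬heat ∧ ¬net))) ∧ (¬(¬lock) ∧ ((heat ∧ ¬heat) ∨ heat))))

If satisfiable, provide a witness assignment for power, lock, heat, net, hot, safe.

Unsatisfiable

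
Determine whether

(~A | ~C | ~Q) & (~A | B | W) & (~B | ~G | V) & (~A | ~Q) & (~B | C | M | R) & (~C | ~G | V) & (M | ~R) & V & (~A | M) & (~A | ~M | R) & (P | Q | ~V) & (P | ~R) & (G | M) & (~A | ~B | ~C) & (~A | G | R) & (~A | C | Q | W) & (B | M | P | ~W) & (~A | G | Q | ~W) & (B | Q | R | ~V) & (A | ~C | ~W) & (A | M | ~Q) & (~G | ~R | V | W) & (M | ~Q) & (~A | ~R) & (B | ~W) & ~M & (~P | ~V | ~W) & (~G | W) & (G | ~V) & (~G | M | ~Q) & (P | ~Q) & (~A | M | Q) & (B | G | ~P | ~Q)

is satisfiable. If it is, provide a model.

No satisfying assignment exists.

Case M = True:
  Clause (~M) is falsified — contradiction.
Case M = False:
  (M | ~R) forces R = False.
  (V) forces V = True.
  (~A | M) forces A = False.
  (G | M) forces G = True.
  (A | M | ~Q) forces Q = False.
  (P | Q | ~V) forces P = True.
  (B | Q | R | ~V) forces B = True.
  (~B | C | M | R) forces C = True.
  (A | ~C | ~W) forces W = False.
  Clause (~G | W) is falsified — contradiction.
Both cases fail, so the formula is unsatisfiable.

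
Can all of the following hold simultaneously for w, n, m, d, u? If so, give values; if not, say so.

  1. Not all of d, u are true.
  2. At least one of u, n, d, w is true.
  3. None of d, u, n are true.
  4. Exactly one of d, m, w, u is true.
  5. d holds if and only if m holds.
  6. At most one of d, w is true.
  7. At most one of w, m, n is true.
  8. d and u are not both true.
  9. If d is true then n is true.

w=T, n=F, m=F, d=F, u=F

  (1) {d, u}: 0/2 true — not all ✓
  (2) {u, n, d, w}: 1 true — at least one ✓
  (3) {d, u, n}: 0 true — none ✓
  (4) {d, m, w, u}: 1 true — exactly one ✓
  (5) d=F, m=F — same ✓
  (6) {d, w}: 1 true — at most one ✓
  (7) {w, m, n}: 1 true — at most one ✓
  (8) d=F, u=F — not both ✓
  (9) d=F ⇒ n: vacuous ✓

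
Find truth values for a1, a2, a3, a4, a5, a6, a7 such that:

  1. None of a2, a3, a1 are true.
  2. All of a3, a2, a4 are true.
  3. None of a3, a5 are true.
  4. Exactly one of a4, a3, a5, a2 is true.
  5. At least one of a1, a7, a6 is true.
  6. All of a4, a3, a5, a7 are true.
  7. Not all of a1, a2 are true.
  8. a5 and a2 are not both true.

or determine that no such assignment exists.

No satisfying assignment exists.

Case a2 = True:
  Constraint (1) is violated (a2=T) — contradiction.
Case a2 = False:
  Constraint (2) is violated (a2=F) — contradiction.
Both cases fail — unsatisfiable.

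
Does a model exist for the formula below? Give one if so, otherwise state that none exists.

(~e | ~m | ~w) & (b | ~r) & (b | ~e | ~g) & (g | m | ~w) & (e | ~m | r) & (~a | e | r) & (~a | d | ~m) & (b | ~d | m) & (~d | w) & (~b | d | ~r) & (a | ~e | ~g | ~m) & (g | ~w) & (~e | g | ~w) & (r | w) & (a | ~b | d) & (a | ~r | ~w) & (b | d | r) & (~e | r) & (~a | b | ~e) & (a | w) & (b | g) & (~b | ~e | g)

b = True, m = True, d = True, g = True, a = True, e = False, w = True, r = True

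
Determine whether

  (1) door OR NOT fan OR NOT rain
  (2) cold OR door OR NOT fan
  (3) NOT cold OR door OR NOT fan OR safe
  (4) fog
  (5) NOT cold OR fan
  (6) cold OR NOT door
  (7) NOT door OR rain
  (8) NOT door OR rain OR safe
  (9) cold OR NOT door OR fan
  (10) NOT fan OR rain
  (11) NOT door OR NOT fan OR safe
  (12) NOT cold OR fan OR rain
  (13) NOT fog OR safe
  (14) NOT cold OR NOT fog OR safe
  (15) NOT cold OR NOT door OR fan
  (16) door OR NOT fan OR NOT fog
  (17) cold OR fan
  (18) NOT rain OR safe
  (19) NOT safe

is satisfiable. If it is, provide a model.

Case safe = True:
  Clause (NOT safe) is falsified — contradiction.
Case safe = False:
  (fog) forces fog = True.
  Clause (NOT fog OR safe) is falsified — contradiction.
Both cases fail, so the formula is unsatisfiable.

UNSATISFIABLE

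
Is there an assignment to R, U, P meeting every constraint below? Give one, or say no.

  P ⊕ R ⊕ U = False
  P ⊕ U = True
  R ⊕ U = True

R: True, U: False, P: True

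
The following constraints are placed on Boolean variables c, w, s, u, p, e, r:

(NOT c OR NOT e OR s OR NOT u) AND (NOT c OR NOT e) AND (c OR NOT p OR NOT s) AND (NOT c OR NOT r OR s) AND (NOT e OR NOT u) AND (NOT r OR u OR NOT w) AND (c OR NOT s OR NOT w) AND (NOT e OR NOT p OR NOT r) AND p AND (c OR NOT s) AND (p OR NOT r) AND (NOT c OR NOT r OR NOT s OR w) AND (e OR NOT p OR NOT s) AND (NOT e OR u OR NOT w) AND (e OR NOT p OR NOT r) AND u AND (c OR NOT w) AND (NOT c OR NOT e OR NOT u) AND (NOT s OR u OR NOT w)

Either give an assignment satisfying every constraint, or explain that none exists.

Unit clause (p) forces p = True.
Unit clause (u) forces u = True.
In (NOT e OR NOT u) only NOT e is left, so e = False.
In (e OR NOT p OR NOT s) only NOT s is left, so s = False.
In (e OR NOT p OR NOT r) only NOT r is left, so r = False.
Set c = True.
Set w = True.
All clauses satisfied.

c=T; w=T; s=F; u=T; p=T; e=F; r=F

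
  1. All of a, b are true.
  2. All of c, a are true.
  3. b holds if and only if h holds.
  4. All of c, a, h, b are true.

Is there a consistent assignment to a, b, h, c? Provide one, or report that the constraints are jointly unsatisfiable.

a = True, b = True, h = True, c = True

  (1) {a, b}: all 2 true ✓
  (2) {c, a}: all 2 true ✓
  (3) b=T, h=T — same ✓
  (4) {c, a, h, b}: all 4 true ✓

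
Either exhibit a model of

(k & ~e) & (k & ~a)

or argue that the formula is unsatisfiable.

e=F, a=F, k=T

  k & ~e = True
    ~e = True
  k & ~a = True
    ~a = True
Both conjuncts True, so the formula holds.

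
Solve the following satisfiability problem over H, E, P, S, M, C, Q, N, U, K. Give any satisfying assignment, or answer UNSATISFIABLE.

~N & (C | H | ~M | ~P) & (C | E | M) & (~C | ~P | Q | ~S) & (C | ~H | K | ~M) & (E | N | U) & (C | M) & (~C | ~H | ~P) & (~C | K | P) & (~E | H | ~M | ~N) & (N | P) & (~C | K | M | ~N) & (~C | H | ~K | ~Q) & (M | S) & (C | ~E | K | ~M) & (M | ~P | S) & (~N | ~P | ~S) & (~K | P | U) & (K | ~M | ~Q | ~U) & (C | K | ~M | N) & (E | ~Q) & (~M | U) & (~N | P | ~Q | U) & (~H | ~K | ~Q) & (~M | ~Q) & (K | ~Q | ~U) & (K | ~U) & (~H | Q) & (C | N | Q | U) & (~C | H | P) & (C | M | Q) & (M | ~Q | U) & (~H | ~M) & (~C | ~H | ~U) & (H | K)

H = False; E = False; P = True; S = False; M = True; C = True; Q = False; N = False; U = True; K = True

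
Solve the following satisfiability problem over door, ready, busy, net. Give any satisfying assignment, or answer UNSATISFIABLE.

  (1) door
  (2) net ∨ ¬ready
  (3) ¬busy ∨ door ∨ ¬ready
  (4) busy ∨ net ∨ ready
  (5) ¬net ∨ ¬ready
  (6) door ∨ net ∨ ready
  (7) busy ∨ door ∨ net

door = True, ready = False, busy = True, net = True

Unit clause (door) forces door = True.
Try ready = True:
  (net ∨ ¬ready) forces net = True.
  clause (¬net ∨ ¬ready) is falsified — backtrack.
So ready = False.
Set busy = True.
Set net = True.
Check each clause:
  (door): door holds.
  (net ∨ ¬ready): net holds.
  (¬busy ∨ door ∨ ¬ready): door holds.
  (busy ∨ net ∨ ready): busy holds.
  (¬net ∨ ¬ready): ¬ready holds.
  (door ∨ net ∨ ready): door holds.
  (busy ∨ door ∨ net): busy holds.
All clauses satisfied.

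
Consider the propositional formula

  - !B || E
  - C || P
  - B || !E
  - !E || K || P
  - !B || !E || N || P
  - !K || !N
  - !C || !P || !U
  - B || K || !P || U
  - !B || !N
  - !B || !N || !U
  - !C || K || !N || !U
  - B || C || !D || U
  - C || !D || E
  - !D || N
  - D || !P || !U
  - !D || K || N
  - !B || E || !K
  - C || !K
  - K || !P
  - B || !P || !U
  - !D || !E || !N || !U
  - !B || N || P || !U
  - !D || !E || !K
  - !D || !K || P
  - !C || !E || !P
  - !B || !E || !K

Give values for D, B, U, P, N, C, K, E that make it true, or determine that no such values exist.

D = False, B = False, U = False, P = True, N = False, C = True, K = True, E = False

Set D = False.
Set B = False.
  then (B || !E) forces E = False.
Set U = False.
Set P = True.
  then (B || K || !P || U) forces K = True.
  then (C || !K) forces C = True.
  then (!K || !N) forces N = False.
All clauses satisfied.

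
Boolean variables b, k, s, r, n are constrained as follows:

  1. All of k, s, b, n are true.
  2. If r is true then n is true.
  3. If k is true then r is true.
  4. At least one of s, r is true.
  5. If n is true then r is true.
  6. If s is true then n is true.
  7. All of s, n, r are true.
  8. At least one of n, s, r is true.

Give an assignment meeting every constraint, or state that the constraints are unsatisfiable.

b: True, k: True, s: True, r: True, n: True

  (1) {k, s, b, n}: all 4 true ✓
  (2) r=T ⇒ n: T ✓
  (3) k=T ⇒ r: T ✓
  (4) {s, r}: 2 true — at least one ✓
  (5) n=T ⇒ r: T ✓
  (6) s=T ⇒ n: T ✓
  (7) {s, n, r}: all 3 true ✓
  (8) {n, s, r}: 3 true — at least one ✓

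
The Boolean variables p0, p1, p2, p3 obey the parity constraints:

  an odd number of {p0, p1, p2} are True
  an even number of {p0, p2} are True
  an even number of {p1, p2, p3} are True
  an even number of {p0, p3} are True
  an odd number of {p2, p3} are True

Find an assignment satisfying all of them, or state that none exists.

The formula is unsatisfiable.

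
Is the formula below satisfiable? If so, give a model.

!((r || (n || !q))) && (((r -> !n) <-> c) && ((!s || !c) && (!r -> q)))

c: True, r: False, s: False, n: False, q: True

  !((r || (n || !q))) = True
    r || (n || !q) = False
      n || !q = False
        !q = False
  ((r -> !n) <-> c) && ((!s || !c) && (!r -> q)) = True
    (r -> !n) <-> c = True
      r -> !n = True
        !n = True
    (!s || !c) && (!r -> q) = True
      !s || !c = True
        !s = True
        !c = False
      !r -> q = True
        !r = True
Both conjuncts True, so the formula holds.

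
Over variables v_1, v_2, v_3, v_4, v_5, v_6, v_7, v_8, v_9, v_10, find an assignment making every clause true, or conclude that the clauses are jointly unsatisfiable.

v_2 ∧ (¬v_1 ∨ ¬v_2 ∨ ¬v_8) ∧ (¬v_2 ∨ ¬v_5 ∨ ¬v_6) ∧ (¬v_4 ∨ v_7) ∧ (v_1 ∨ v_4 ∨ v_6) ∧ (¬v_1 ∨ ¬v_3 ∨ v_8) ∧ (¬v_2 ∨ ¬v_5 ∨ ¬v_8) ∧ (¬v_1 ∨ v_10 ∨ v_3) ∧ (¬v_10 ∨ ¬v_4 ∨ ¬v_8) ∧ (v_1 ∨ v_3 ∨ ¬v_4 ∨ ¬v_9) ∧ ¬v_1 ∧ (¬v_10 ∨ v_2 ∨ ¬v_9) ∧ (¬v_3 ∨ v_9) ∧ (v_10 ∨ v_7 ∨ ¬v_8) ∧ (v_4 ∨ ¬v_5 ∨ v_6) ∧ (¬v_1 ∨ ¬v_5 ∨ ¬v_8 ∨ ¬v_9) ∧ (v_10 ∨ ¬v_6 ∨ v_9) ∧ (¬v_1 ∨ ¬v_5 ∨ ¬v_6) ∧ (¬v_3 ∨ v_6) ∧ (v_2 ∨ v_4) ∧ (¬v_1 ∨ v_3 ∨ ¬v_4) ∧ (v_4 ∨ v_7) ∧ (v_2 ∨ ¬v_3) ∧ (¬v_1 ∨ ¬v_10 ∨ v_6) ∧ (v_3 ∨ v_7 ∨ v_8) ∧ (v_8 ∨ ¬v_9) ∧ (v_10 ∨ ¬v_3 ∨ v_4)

v_1 = False, v_2 = True, v_3 = False, v_4 = True, v_5 = True, v_6 = False, v_7 = True, v_8 = False, v_9 = False, v_10 = True

Unit clause (v_2) forces v_2 = True.
Unit clause (¬v_1) forces v_1 = False.
Set v_3 = False.
Set v_4 = True.
  then (¬v_4 ∨ v_7) forces v_7 = True.
  then (v_1 ∨ v_3 ∨ ¬v_4 ∨ ¬v_9) forces v_9 = False.
Set v_5 = True.
  then (¬v_2 ∨ ¬v_5 ∨ ¬v_6) forces v_6 = False.
  then (¬v_2 ∨ ¬v_5 ∨ ¬v_8) forces v_8 = False.
Set v_10 = True.
All clauses satisfied.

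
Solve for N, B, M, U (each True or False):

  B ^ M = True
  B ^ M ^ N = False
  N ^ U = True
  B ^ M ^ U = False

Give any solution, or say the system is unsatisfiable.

No satisfying assignment exists.

Adding constraints 2, 3, 4 mod 2: every variable appears an even number of times on the left, so the left side is 0.
But the right sides sum to 1 (mod 2). 0 ≠ 1 — the system is inconsistent.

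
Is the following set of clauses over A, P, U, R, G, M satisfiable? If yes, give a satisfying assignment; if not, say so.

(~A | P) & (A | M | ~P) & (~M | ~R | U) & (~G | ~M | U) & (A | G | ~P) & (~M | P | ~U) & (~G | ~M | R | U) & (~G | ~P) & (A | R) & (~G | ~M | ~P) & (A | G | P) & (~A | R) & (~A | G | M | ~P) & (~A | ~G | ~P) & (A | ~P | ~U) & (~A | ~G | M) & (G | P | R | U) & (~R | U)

A=F, P=F, U=T, R=T, G=T, M=F

Set A = False.
  then (A | R) forces R = True.
  then (~R | U) forces U = True.
  then (A | ~P | ~U) forces P = False.
  then (~M | P | ~U) forces M = False.
  then (A | G | P) forces G = True.
All clauses satisfied.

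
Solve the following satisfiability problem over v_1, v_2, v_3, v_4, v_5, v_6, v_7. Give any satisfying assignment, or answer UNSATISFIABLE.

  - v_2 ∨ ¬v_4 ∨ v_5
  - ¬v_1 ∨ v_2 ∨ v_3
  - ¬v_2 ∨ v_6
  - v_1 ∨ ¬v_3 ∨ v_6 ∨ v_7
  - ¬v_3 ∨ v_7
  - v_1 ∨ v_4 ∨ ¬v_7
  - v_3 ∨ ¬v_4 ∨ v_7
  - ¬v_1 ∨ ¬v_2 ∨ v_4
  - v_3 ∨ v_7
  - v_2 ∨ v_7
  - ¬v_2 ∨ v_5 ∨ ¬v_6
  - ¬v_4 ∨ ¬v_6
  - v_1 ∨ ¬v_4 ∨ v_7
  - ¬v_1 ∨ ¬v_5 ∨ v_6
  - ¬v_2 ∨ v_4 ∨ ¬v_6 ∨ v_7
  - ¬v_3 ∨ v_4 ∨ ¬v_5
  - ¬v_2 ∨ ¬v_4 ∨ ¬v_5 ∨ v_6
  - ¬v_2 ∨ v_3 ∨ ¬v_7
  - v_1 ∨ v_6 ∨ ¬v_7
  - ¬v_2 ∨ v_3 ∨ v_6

Set v_1 = True.
Try v_2 = True:
  (¬v_2 ∨ v_6) forces v_6 = True.
  (¬v_1 ∨ ¬v_2 ∨ v_4) forces v_4 = True.
  clause (¬v_4 ∨ ¬v_6) is falsified — backtrack.
So v_2 = False.
  then (¬v_1 ∨ v_2 ∨ v_3) forces v_3 = True.
  then (¬v_3 ∨ v_7) forces v_7 = True.
Set v_4 = False.
  then (¬v_3 ∨ v_4 ∨ ¬v_5) forces v_5 = False.
Set v_6 = False.
All clauses satisfied.

v_1 = True, v_2 = False, v_3 = True, v_4 = False, v_5 = False, v_6 = False, v_7 = True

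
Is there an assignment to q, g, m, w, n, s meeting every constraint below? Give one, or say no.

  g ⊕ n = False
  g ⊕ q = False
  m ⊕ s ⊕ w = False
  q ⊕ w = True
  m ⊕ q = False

q=T, g=T, m=T, w=F, n=T, s=T

g ⊕ n = T ⊕ T = False ✓
g ⊕ q = T ⊕ T = False ✓
m ⊕ s ⊕ w = T ⊕ T ⊕ F = False ✓
q ⊕ w = T ⊕ F = True ✓
m ⊕ q = T ⊕ T = False ✓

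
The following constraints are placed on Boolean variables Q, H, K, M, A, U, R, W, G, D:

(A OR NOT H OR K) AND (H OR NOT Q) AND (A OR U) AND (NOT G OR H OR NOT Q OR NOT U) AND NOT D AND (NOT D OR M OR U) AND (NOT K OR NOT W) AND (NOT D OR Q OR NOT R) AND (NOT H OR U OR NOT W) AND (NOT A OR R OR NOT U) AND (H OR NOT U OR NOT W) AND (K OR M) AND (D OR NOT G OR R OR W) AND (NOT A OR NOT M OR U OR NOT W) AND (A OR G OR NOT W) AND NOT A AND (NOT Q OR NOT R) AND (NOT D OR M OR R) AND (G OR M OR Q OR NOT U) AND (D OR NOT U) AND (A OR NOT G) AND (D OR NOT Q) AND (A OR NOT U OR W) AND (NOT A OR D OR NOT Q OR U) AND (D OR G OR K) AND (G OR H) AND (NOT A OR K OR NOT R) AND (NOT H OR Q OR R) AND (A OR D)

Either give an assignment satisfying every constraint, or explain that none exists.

Unsatisfiable

Case D = True:
  Clause (NOT D) is falsified — contradiction.
Case D = False:
  (NOT A) forces A = False.
  Clause (A OR D) is falsified — contradiction.
Both cases fail, so the formula is unsatisfiable.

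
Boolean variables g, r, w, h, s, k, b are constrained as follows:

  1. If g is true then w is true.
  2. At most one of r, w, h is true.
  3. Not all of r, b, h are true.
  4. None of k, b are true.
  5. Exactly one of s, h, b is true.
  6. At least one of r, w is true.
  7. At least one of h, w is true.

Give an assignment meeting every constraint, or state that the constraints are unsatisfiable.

g = False, r = False, w = True, h = False, s = True, k = False, b = False

  (1) g=F ⇒ w: vacuous ✓
  (2) {r, w, h}: 1 true — at most one ✓
  (3) {r, b, h}: 0/3 true — not all ✓
  (4) {k, b}: 0 true — none ✓
  (5) {s, h, b}: 1 true — exactly one ✓
  (6) {r, w}: 1 true — at least one ✓
  (7) {h, w}: 1 true — at least one ✓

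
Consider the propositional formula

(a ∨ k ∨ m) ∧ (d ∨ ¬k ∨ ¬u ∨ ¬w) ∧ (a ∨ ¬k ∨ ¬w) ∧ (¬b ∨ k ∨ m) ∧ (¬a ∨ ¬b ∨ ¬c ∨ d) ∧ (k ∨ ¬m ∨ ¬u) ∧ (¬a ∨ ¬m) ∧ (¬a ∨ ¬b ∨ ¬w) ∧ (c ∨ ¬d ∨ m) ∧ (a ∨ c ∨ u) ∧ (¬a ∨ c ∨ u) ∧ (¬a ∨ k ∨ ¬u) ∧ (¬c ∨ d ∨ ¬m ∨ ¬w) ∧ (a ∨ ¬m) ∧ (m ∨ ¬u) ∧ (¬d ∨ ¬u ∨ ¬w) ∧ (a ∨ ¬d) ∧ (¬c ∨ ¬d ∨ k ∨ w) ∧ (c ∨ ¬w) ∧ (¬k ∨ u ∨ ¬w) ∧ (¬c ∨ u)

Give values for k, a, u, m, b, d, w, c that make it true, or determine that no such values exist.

Case u = True:
  (m ∨ ¬u) forces m = True.
  (k ∨ ¬m ∨ ¬u) forces k = True.
  (¬a ∨ ¬m) forces a = False.
  Clause (a ∨ ¬m) is falsified — contradiction.
Case u = False:
  (¬c ∨ u) forces c = False.
  (a ∨ c ∨ u) forces a = True.
  Clause (¬a ∨ c ∨ u) is falsified — contradiction.
Both cases fail, so the formula is unsatisfiable.

The formula is unsatisfiable.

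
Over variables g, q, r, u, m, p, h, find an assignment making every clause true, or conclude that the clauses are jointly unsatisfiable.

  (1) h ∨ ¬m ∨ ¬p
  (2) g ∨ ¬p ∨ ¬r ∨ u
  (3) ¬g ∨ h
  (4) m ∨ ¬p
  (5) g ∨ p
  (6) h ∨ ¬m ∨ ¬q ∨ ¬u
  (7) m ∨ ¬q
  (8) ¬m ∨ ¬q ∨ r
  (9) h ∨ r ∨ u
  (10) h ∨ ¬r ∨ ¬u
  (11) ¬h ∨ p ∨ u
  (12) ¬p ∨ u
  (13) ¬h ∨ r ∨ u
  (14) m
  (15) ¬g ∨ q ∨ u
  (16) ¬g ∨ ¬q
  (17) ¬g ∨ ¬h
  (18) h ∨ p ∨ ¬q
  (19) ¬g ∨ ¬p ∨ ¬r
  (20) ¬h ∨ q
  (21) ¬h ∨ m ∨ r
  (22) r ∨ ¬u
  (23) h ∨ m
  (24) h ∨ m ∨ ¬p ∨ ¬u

Unit clause (m) forces m = True.
Try g = True:
  (¬g ∨ h) forces h = True.
  clause (¬g ∨ ¬h) is falsified — backtrack.
So g = False.
  then (g ∨ p) forces p = True.
  then (¬p ∨ u) forces u = True.
  then (r ∨ ¬u) forces r = True.
  then (h ∨ ¬m ∨ ¬p) forces h = True.
  then (¬h ∨ q) forces q = True.
All clauses satisfied.

g = False, q = True, r = True, u = True, m = True, p = True, h = True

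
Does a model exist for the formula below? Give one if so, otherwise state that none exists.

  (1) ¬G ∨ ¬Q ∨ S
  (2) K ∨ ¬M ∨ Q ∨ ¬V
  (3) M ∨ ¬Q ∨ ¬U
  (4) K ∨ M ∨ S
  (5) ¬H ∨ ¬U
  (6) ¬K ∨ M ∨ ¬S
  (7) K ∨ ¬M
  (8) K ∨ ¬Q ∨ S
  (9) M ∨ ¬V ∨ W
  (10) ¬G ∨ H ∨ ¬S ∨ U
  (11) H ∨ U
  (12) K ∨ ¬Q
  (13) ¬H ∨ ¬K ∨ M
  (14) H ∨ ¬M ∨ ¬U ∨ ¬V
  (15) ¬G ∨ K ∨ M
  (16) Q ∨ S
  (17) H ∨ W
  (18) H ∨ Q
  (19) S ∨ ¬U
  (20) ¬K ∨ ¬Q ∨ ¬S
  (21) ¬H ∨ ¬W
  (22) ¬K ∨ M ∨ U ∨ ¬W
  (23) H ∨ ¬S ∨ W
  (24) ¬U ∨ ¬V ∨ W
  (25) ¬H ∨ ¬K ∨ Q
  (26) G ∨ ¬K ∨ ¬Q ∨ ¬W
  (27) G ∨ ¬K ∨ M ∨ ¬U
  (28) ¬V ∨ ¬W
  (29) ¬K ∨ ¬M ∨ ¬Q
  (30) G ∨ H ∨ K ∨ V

Set W = False.
  then (H ∨ W) forces H = True.
  then (¬H ∨ ¬U) forces U = False.
Set G = False.
Try M = True:
  (K ∨ ¬M) forces K = True.
  (¬H ∨ ¬K ∨ Q) forces Q = True.
  clause (¬K ∨ ¬M ∨ ¬Q) is falsified — backtrack.
So M = False.
  then (M ∨ ¬V ∨ W) forces V = False.
  then (¬H ∨ ¬K ∨ M) forces K = False.
  then (K ∨ M ∨ S) forces S = True.
  then (K ∨ ¬Q) forces Q = False.
All clauses satisfied.

W = False, G = False, H = True, M = False, K = False, Q = False, U = False, V = False, S = True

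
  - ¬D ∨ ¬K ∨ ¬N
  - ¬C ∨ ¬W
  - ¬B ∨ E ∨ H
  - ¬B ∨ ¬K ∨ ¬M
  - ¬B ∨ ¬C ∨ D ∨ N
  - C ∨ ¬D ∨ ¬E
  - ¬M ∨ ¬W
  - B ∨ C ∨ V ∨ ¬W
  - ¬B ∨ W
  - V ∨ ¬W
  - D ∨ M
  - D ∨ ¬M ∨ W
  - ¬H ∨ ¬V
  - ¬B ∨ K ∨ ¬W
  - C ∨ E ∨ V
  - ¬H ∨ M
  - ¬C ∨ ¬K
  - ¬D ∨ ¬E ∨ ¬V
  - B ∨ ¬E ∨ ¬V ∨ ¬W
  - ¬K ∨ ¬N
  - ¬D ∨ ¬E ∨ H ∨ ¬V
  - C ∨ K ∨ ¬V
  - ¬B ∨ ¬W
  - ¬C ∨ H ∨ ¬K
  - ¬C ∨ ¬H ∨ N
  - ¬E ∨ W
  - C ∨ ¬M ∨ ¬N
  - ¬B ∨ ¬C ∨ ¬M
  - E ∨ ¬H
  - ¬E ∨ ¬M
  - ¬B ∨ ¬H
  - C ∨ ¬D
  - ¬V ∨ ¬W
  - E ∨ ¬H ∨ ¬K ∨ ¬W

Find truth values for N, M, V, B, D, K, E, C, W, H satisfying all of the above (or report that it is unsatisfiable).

Set N = True.
  then (¬K ∨ ¬N) forces K = False.
Set M = False.
  then (D ∨ M) forces D = True.
  then (¬H ∨ M) forces H = False.
  then (C ∨ ¬D) forces C = True.
  then (¬C ∨ ¬W) forces W = False.
  then (¬B ∨ W) forces B = False.
  then (¬E ∨ W) forces E = False.
Set V = True.
All clauses satisfied.

N: True, M: False, V: True, B: False, D: True, K: False, E: False, C: True, W: False, H: False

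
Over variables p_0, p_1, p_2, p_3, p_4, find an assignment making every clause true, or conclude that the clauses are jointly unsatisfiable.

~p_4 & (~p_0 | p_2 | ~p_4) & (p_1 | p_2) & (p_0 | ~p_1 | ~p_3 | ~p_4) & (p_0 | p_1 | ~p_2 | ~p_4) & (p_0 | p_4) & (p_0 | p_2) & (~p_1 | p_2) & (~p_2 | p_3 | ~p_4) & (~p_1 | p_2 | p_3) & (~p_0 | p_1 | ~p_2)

p_0 = True, p_1 = True, p_2 = True, p_3 = False, p_4 = False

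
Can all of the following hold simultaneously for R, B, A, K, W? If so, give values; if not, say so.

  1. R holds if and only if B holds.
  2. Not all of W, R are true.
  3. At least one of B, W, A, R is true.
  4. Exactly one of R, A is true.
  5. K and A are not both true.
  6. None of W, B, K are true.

R = False, B = False, A = True, K = False, W = False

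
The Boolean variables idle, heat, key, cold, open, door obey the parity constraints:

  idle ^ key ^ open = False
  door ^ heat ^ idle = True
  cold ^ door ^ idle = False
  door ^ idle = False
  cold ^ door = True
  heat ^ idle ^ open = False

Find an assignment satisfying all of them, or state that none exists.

idle: True, heat: True, key: True, cold: False, open: False, door: True

idle ^ key ^ open = T ^ T ^ F = False ✓
door ^ heat ^ idle = T ^ T ^ T = True ✓
cold ^ door ^ idle = F ^ T ^ T = False ✓
door ^ idle = T ^ T = False ✓
cold ^ door = F ^ T = True ✓
heat ^ idle ^ open = T ^ T ^ F = False ✓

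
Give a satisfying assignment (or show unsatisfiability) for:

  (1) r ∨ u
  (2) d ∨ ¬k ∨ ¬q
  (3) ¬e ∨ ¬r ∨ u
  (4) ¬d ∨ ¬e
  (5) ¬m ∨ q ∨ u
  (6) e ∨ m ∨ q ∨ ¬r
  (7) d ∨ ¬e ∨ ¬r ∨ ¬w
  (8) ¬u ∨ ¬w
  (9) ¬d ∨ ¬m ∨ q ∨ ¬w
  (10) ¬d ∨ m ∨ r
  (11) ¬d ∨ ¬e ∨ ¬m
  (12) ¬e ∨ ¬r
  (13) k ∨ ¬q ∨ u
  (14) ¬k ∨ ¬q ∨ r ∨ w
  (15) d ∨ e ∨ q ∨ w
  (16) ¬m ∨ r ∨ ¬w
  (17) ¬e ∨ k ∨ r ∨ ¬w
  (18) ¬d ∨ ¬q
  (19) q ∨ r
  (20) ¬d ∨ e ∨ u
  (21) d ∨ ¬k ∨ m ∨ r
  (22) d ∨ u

Set u = True.
  then (¬u ∨ ¬w) forces w = False.
Set q = True.
  then (¬d ∨ ¬q) forces d = False.
  then (d ∨ ¬k ∨ ¬q) forces k = False.
Set r = False.
Set e = False.
Set m = True.
All clauses satisfied.

u = True, q = True, r = False, e = False, m = True, k = False, d = False, w = False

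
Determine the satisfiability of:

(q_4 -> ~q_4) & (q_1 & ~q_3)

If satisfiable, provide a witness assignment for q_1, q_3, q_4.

q_1 = True, q_3 = False, q_4 = False

  q_4 -> ~q_4 = True
    ~q_4 = True
  q_1 & ~q_3 = True
    ~q_3 = True
Both conjuncts True, so the formula holds.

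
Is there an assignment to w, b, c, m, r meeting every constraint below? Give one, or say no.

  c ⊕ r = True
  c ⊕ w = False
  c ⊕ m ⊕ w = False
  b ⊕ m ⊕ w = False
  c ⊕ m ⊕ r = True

w = True; b = True; c = True; m = False; r = False

c ⊕ r = T ⊕ F = True ✓
c ⊕ w = T ⊕ T = False ✓
c ⊕ m ⊕ w = T ⊕ F ⊕ T = False ✓
b ⊕ m ⊕ w = T ⊕ F ⊕ T = False ✓
c ⊕ m ⊕ r = T ⊕ F ⊕ F = True ✓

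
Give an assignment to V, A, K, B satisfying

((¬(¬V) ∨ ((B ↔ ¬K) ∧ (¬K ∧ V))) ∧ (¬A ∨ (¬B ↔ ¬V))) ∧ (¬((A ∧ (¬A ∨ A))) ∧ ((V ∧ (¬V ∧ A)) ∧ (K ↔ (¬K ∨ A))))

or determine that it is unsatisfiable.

Unsatisfiable

Case V = True: the conjunct ¬V is False.
Case V = False: the conjunct ¬(¬V) ∨ ((B ↔ ¬K) ∧ (¬K ∧ V)) becomes ¬True ∨ ((B ↔ ¬K) ∧ False) = False.
Both cases fail — unsatisfiable.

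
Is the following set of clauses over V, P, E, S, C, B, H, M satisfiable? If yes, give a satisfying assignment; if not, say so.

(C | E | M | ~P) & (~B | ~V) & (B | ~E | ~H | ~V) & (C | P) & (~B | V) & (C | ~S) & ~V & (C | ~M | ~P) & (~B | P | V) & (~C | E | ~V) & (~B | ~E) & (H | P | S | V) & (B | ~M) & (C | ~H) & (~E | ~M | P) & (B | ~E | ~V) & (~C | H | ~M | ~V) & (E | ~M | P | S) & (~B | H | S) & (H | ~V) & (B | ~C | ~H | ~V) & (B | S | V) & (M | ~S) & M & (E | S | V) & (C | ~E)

Case V = True:
  Clause (~V) is falsified — contradiction.
Case V = False:
  (~B | V) forces B = False.
  (B | ~M) forces M = False.
  Clause (M) is falsified — contradiction.
Both cases fail, so the formula is unsatisfiable.

The formula is unsatisfiable.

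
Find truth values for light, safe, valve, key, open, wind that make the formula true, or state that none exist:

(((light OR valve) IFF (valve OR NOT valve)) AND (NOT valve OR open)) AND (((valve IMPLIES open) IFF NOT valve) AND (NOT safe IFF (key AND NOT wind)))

light = True, safe = True, valve = False, key = False, open = False, wind = True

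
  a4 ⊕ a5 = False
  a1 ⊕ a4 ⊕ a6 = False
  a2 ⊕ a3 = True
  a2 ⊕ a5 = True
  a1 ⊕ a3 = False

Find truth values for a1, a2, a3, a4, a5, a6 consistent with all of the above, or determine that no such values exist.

a1=T, a2=F, a3=T, a4=T, a5=T, a6=F

a4 ⊕ a5 = T ⊕ T = False ✓
a1 ⊕ a4 ⊕ a6 = T ⊕ T ⊕ F = False ✓
a2 ⊕ a3 = F ⊕ T = True ✓
a2 ⊕ a5 = F ⊕ T = True ✓
a1 ⊕ a3 = T ⊕ T = False ✓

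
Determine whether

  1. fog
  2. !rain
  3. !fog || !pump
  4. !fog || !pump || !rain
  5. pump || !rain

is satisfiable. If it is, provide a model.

pump = False, fog = True, rain = False

Unit clause (fog) forces fog = True.
Unit clause (!rain) forces rain = False.
In (!fog || !pump) only !pump is left, so pump = False.
All clauses satisfied.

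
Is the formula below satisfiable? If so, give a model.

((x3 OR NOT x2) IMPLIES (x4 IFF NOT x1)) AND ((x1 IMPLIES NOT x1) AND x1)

Case x1 = True: the conjunct x1 IMPLIES NOT x1 becomes True IMPLIES NOT True = False.
Case x1 = False: the conjunct x1 is False.
Both cases fail — unsatisfiable.

No satisfying assignment exists.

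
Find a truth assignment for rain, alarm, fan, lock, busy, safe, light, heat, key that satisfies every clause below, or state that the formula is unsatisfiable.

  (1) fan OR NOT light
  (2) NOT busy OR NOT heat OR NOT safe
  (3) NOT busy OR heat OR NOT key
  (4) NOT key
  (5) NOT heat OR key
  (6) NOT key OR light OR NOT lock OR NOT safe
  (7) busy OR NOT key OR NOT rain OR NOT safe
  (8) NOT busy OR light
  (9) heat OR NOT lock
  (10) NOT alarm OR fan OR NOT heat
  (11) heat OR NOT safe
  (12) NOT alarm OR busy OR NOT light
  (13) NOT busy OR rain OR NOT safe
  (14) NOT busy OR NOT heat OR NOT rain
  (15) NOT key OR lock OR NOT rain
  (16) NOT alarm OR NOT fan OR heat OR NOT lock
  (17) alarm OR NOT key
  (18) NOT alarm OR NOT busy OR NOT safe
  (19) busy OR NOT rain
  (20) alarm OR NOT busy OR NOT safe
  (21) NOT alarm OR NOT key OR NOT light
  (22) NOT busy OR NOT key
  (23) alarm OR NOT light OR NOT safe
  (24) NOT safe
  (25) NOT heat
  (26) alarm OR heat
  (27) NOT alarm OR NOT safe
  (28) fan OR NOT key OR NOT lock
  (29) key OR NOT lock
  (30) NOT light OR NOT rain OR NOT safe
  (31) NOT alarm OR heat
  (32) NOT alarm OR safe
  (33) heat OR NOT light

Case alarm = True:
  (NOT key) forces key = False.
  (NOT heat OR key) forces heat = False.
  Clause (NOT alarm OR heat) is falsified — contradiction.
Case alarm = False:
  (NOT key) forces key = False.
  (NOT heat OR key) forces heat = False.
  Clause (alarm OR heat) is falsified — contradiction.
Both cases fail, so the formula is unsatisfiable.

Unsatisfiable — no assignment works.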